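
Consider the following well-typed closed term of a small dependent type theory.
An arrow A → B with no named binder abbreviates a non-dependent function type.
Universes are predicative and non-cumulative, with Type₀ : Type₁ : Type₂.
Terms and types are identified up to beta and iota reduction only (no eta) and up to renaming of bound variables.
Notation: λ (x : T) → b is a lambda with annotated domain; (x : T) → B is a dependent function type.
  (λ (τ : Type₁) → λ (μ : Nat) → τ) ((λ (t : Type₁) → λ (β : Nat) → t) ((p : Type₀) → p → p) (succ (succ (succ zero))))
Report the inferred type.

inferred type:
  Nat → Type₁


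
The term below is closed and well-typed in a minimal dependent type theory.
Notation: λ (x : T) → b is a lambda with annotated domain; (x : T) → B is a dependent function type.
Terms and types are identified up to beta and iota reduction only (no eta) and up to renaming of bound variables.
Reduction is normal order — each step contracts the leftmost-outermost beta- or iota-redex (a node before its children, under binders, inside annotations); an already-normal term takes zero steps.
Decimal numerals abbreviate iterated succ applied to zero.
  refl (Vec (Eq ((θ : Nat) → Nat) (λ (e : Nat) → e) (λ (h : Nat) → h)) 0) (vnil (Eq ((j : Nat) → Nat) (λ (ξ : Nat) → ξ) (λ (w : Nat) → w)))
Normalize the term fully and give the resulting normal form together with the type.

reduced normal form:
  refl (Vec (Eq ((θ : Nat) → Nat) (λ (e : Nat) → e) (λ (h : Nat) → h)) 0) (vnil (Eq ((j : Nat) → Nat) (λ (ξ : Nat) → ξ) (λ (w : Nat) → w)))
the term's type:
  Eq (Vec (Eq ((θ : Nat) → Nat) (λ (e : Nat) → e) (λ (h : Nat) → h)) 0) (vnil (Eq ((j : Nat) → Nat) (λ (ξ : Nat) → ξ) (λ (w : Nat) → w))) (vnil (Eq ((τ : Nat) → Nat) (λ (κ : Nat) → κ) (λ (r : Nat) → r)))
observation: the term is already in normal form.


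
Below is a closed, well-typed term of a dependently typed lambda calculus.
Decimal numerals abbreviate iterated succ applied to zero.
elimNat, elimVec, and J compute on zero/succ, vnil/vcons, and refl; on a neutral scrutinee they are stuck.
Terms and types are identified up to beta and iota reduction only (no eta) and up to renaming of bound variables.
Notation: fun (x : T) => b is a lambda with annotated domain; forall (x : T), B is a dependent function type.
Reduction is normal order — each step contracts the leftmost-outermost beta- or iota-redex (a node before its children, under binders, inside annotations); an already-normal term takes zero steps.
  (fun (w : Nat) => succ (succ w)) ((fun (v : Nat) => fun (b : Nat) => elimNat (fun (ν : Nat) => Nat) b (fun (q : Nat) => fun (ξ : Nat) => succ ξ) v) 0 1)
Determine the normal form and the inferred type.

resulting normal form:
  3
type:
  Nat
observation: 4 normal-order steps separate the term from its normal form.


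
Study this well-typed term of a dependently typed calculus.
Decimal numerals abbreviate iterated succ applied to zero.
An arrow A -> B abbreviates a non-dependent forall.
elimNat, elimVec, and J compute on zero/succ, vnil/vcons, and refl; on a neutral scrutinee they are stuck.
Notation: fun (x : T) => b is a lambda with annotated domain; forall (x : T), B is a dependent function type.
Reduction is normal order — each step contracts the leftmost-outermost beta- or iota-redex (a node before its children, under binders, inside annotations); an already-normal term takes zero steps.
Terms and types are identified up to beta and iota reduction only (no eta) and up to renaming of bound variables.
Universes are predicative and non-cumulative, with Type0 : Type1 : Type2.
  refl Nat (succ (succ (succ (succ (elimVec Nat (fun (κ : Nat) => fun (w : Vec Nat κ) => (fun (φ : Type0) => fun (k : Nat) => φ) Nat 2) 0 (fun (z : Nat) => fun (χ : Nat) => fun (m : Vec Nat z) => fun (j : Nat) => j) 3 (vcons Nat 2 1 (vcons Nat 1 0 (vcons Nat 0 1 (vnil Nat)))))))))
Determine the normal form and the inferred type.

resulting normal form:
  refl Nat 4
the term's type:
  Eq Nat 4 4
observation: the leftmost-outermost redex is an elimVec iota-redex, and normalization takes 16 steps.


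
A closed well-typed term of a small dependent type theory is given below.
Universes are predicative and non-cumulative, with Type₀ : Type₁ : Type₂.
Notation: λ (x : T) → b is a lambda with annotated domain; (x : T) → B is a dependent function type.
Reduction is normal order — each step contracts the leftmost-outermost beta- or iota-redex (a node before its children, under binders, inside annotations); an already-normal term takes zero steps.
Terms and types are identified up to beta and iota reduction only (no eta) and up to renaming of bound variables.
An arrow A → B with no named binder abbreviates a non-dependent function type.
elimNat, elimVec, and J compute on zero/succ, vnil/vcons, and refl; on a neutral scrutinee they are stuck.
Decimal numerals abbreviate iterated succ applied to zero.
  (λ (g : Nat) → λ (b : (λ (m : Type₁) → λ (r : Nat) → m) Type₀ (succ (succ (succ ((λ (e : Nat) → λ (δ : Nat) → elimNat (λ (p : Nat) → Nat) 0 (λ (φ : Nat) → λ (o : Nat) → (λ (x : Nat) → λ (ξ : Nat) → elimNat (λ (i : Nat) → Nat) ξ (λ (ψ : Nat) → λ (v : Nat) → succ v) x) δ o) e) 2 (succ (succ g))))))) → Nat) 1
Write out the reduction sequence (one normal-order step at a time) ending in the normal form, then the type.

reduction (normal order):
  (λ (g : Nat) → λ (b : (λ (m : Type₁) → λ (r : Nat) → m) Type₀ (succ (succ (succ ((λ (e : Nat) → λ (δ : Nat) → elimNat (λ (p : Nat) → Nat) 0 (λ (φ : Nat) → λ (o : Nat) → (λ (x : Nat) → λ (ξ : Nat) → elimNat (λ (i : Nat) → Nat) ξ (λ (ψ : Nat) → λ (v : Nat) → succ v) x) δ o) e) 2 (succ (succ g))))))) → Nat) 1
  ~> λ (g : (λ (b : Type₁) → λ (m : Nat) → b) Type₀ (succ (succ (succ ((λ (r : Nat) → λ (e : Nat) → elimNat (λ (δ : Nat) → Nat) 0 (λ (p : Nat) → λ (φ : Nat) → (λ (o : Nat) → λ (x : Nat) → elimNat (λ (ξ : Nat) → Nat) x (λ (i : Nat) → λ (ψ : Nat) → succ ψ) o) e φ) r) 2 3))))) → Nat
  ~> λ (g : (λ (b : Nat) → Type₀) (succ (succ (succ ((λ (m : Nat) → λ (r : Nat) → elimNat (λ (e : Nat) → Nat) 0 (λ (δ : Nat) → λ (p : Nat) → (λ (φ : Nat) → λ (o : Nat) → elimNat (λ (x : Nat) → Nat) o (λ (ξ : Nat) → λ (i : Nat) → succ i) φ) r p) m) 2 3))))) → Nat
  ~> λ (g : Type₀) → Nat
the term's type:
  Type₀ → Type₀


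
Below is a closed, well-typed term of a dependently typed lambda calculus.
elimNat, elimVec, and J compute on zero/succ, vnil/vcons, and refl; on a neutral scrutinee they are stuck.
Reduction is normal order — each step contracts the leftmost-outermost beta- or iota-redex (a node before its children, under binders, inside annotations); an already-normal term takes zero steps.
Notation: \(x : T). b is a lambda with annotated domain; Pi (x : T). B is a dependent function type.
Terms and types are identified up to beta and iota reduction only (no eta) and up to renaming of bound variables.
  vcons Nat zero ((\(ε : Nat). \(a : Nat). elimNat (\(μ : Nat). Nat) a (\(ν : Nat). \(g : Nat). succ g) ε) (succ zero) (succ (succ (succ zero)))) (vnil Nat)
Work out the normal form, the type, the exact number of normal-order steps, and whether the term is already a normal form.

resulting normal form:
  vcons Nat zero (succ (succ (succ (succ zero)))) (vnil Nat)
type:
  Vec Nat (succ zero)
reduction steps (normal order): 6
started in normal form: no
first redex: a beta-redex


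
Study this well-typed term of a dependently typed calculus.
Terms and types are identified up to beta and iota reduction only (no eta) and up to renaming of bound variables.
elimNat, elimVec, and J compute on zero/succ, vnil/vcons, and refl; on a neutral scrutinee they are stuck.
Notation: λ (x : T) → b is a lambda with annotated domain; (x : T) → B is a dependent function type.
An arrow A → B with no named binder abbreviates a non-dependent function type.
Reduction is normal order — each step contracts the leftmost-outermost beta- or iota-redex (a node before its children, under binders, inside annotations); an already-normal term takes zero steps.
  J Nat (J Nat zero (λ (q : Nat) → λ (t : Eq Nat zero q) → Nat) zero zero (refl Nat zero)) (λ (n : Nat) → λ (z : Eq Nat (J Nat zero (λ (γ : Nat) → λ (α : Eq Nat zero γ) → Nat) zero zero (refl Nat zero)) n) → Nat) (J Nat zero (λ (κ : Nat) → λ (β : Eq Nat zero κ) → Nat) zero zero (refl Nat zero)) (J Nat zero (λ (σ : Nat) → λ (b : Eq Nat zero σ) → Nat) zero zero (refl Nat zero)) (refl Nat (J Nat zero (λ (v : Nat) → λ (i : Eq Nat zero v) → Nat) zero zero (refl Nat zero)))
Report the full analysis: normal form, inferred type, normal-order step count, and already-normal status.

resulting normal form:
  zero
the term's type:
  Nat
reduction steps (normal order): 2
started in normal form: no
first redex: a J iota-redex


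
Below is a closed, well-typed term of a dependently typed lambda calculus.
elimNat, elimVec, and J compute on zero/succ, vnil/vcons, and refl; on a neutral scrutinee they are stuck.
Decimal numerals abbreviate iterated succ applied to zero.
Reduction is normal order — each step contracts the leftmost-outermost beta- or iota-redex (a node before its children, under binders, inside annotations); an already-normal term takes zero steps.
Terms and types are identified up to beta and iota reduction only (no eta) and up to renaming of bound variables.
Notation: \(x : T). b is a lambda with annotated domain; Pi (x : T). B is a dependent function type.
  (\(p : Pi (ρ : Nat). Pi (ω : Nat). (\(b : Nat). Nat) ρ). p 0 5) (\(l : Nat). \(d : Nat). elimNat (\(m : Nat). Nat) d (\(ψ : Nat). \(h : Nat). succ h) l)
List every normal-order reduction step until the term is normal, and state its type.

normal-order reduction:
  (\(p : Pi (ρ : Nat). Pi (ω : Nat). (\(b : Nat). Nat) ρ). p 0 5) (\(l : Nat). \(d : Nat). elimNat (\(m : Nat). Nat) d (\(ψ : Nat). \(h : Nat). succ h) l)
  ~> (\(p : Nat). \(ρ : Nat). elimNat (\(ω : Nat). Nat) ρ (\(b : Nat). \(l : Nat). succ l) p) 0 5
  ~> (\(p : Nat). elimNat (\(ρ : Nat). Nat) p (\(ω : Nat). \(b : Nat). succ b) 0) 5
  ~> elimNat (\(p : Nat). Nat) 5 (\(ρ : Nat). \(ω : Nat). succ ω) 0
  ~> 5
inferred type:
  Nat


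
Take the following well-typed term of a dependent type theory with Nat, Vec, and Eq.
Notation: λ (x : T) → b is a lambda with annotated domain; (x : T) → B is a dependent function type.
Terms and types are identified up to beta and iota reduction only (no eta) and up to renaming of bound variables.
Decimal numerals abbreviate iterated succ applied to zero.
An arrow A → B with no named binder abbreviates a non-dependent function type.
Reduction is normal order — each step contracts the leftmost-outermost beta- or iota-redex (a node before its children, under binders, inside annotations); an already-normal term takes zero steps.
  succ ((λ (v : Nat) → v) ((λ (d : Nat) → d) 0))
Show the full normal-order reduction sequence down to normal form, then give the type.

reduction (normal order):
  succ ((λ (v : Nat) → v) ((λ (d : Nat) → d) 0))
  ~> succ ((λ (v : Nat) → v) 0)
  ~> 1
the term's type:
  Nat


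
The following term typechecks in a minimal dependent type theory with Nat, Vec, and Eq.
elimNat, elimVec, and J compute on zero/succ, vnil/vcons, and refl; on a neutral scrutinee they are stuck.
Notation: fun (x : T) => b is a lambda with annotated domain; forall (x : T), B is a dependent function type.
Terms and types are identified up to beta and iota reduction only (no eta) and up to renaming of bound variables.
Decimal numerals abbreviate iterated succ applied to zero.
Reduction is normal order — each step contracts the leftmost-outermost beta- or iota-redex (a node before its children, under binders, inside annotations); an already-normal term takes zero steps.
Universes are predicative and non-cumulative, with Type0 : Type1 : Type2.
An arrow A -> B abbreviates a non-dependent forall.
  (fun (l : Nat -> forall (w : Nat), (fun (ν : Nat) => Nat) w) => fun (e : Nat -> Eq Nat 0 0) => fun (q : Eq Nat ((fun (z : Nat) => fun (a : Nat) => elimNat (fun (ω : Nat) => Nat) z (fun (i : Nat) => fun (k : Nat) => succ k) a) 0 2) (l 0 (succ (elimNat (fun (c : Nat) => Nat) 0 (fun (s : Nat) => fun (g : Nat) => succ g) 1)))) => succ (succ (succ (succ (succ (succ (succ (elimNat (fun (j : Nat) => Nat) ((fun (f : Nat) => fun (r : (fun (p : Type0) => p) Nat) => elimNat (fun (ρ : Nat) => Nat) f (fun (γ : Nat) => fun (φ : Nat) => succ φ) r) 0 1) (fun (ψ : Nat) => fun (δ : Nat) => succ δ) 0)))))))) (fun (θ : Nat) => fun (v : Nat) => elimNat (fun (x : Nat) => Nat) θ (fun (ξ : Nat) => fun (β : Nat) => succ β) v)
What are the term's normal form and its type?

resulting normal form:
  fun (l : Nat -> Eq Nat 0 0) => fun (w : Eq Nat 2 2) => 8
the term's type:
  (Nat -> Eq Nat 0 0) -> Eq Nat 2 2 -> Nat
observation: reduction starts at a beta-redex, and 30 normal-order steps reach the normal form.


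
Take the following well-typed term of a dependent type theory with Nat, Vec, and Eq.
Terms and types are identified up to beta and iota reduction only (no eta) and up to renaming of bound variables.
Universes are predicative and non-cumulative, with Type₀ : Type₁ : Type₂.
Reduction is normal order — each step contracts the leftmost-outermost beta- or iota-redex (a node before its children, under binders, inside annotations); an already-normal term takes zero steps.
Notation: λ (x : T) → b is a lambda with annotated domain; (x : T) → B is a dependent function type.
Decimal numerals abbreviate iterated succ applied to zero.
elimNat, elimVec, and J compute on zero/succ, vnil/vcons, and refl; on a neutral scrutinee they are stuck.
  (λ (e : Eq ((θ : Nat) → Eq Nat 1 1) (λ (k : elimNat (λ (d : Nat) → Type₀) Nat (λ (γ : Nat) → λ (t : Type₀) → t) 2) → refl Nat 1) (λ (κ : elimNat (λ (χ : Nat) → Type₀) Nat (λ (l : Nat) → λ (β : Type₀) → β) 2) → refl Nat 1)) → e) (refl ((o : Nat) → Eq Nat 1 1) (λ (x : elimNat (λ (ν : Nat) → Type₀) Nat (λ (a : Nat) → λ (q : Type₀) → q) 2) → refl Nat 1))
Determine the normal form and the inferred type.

resulting normal form:
  refl ((e : Nat) → Eq Nat 1 1) (λ (θ : Nat) → refl Nat 1)
type:
  Eq ((e : Nat) → Eq Nat 1 1) (λ (θ : Nat) → refl Nat 1) (λ (k : Nat) → refl Nat 1)
observation: 8 normal-order steps normalize the term, beginning with a beta-redex.


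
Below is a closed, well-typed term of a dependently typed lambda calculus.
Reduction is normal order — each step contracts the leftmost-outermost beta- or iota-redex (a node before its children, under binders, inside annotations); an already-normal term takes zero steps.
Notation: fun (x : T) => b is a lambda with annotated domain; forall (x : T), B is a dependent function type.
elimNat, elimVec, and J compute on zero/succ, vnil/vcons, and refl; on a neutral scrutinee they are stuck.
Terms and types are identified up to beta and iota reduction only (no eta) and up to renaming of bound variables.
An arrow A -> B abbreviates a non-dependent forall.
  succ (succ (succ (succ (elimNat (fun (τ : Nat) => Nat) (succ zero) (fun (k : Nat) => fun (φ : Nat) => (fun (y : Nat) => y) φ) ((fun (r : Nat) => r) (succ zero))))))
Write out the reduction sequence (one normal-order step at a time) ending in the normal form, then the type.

normal-order reduction sequence:
  succ (succ (succ (succ (elimNat (fun (τ : Nat) => Nat) (succ zero) (fun (k : Nat) => fun (φ : Nat) => (fun (y : Nat) => y) φ) ((fun (r : Nat) => r) (succ zero))))))
  ~> succ (succ (succ (succ (elimNat (fun (τ : Nat) => Nat) (succ zero) (fun (k : Nat) => fun (φ : Nat) => φ) ((fun (y : Nat) => y) (succ zero))))))
  ~> succ (succ (succ (succ (elimNat (fun (τ : Nat) => Nat) (succ zero) (fun (k : Nat) => fun (φ : Nat) => φ) (succ zero)))))
  ~> succ (succ (succ (succ ((fun (τ : Nat) => fun (k : Nat) => k) zero (elimNat (fun (φ : Nat) => Nat) (succ zero) (fun (y : Nat) => fun (r : Nat) => r) zero)))))
  ~> succ (succ (succ (succ ((fun (τ : Nat) => τ) (elimNat (fun (k : Nat) => Nat) (succ zero) (fun (φ : Nat) => fun (y : Nat) => y) zero)))))
  ~> succ (succ (succ (succ (elimNat (fun (τ : Nat) => Nat) (succ zero) (fun (k : Nat) => fun (φ : Nat) => φ) zero))))
  ~> succ (succ (succ (succ (succ zero))))
inferred type:
  Nat


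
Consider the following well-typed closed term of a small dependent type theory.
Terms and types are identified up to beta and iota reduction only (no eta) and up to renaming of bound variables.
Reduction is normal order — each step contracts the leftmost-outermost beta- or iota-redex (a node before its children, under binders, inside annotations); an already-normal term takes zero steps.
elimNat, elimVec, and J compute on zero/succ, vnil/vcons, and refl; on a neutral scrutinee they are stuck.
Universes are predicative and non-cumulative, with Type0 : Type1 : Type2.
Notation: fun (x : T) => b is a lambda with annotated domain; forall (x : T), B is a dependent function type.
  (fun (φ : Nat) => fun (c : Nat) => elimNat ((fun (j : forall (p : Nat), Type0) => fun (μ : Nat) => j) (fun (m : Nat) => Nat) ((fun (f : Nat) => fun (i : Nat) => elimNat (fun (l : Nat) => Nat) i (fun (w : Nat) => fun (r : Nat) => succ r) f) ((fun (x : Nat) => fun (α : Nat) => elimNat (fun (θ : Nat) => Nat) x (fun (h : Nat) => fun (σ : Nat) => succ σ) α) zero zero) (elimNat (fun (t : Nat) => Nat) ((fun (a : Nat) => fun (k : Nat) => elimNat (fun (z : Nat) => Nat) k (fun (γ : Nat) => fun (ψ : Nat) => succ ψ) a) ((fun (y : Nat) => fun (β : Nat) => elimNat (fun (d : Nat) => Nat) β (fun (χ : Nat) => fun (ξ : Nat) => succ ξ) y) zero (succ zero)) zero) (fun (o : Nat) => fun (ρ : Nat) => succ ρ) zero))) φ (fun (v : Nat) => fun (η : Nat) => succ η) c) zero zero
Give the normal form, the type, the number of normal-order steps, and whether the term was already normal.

resulting normal form:
  zero
type:
  Nat
reduction steps (normal order): 3
started in normal form: no
first contracted redex: a beta-redex


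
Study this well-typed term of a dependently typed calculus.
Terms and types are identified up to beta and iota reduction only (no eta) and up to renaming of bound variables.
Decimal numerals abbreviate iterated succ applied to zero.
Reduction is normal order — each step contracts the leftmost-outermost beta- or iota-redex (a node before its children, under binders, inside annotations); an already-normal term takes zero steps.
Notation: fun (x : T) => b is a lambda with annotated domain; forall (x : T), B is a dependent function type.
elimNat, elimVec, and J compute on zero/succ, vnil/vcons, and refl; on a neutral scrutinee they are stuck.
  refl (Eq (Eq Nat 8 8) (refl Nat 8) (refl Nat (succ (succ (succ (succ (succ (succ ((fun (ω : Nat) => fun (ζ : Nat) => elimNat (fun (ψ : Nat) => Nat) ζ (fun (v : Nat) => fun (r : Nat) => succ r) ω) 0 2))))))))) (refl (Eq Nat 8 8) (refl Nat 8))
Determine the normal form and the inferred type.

normal form:
  refl (Eq (Eq Nat 8 8) (refl Nat 8) (refl Nat 8)) (refl (Eq Nat 8 8) (refl Nat 8))
inferred type:
  Eq (Eq (Eq Nat 8 8) (refl Nat 8) (refl Nat 8)) (refl (Eq Nat 8 8) (refl Nat 8)) (refl (Eq Nat 8 8) (refl Nat 8))
observation: 3 normal-order steps separate the term from its normal form.


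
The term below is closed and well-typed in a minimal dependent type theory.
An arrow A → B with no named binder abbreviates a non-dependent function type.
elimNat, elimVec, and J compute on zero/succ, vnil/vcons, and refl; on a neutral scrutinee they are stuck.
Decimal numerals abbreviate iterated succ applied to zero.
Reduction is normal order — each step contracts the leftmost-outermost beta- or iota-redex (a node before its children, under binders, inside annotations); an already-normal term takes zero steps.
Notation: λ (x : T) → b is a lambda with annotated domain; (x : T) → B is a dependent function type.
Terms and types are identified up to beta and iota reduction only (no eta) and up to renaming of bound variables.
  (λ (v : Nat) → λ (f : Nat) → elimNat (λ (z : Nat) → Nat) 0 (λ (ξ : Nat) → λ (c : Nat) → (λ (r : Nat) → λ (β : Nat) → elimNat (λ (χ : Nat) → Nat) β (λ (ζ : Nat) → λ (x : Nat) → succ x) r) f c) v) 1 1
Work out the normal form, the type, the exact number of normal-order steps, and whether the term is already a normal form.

reduced normal form:
  1
the term's type:
  Nat
reduction steps (normal order): 12
already normal: no
first contracted redex: a beta-redex


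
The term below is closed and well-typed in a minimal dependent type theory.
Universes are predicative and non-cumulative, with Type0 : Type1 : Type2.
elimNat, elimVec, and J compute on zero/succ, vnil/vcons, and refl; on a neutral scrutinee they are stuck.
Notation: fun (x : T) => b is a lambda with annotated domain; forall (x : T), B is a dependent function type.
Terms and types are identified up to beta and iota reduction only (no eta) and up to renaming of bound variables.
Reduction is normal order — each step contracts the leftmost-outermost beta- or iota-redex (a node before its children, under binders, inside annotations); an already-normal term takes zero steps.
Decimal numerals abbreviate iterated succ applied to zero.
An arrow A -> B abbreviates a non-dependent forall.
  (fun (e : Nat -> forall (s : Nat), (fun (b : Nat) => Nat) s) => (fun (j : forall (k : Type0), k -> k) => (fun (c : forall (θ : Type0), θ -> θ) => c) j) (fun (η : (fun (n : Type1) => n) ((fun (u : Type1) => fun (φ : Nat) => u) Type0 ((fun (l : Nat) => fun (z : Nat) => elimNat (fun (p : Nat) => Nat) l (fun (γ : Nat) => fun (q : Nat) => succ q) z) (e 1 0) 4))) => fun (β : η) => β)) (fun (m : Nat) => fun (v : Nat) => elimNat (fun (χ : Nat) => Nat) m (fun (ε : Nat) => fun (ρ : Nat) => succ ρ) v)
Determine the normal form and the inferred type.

reduced normal form:
  fun (e : Type0) => fun (s : e) => s
type:
  forall (e : Type0), e -> e


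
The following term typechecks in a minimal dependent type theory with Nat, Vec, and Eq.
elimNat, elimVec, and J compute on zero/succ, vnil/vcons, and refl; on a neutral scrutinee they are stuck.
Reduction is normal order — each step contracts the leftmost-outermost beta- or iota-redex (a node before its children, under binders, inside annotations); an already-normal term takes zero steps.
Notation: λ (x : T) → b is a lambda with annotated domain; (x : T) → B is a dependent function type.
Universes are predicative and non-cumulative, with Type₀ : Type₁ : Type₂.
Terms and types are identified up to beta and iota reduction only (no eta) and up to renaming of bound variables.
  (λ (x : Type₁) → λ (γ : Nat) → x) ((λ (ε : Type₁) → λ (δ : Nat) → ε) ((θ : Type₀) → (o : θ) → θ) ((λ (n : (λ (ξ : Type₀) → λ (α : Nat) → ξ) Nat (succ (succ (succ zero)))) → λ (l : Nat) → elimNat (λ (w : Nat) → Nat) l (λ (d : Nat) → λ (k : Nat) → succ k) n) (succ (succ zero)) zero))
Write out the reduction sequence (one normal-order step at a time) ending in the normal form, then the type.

normal-order reduction:
  (λ (x : Type₁) → λ (γ : Nat) → x) ((λ (ε : Type₁) → λ (δ : Nat) → ε) ((θ : Type₀) → (o : θ) → θ) ((λ (n : (λ (ξ : Type₀) → λ (α : Nat) → ξ) Nat (succ (succ (succ zero)))) → λ (l : Nat) → elimNat (λ (w : Nat) → Nat) l (λ (d : Nat) → λ (k : Nat) → succ k) n) (succ (succ zero)) zero))
  ~> λ (x : Nat) → (λ (γ : Type₁) → λ (ε : Nat) → γ) ((δ : Type₀) → (θ : δ) → δ) ((λ (o : (λ (n : Type₀) → λ (ξ : Nat) → n) Nat (succ (succ (succ zero)))) → λ (α : Nat) → elimNat (λ (l : Nat) → Nat) α (λ (w : Nat) → λ (d : Nat) → succ d) o) (succ (succ zero)) zero)
  ~> λ (x : Nat) → (λ (γ : Nat) → (ε : Type₀) → (δ : ε) → ε) ((λ (θ : (λ (o : Type₀) → λ (n : Nat) → o) Nat (succ (succ (succ zero)))) → λ (ξ : Nat) → elimNat (λ (α : Nat) → Nat) ξ (λ (l : Nat) → λ (w : Nat) → succ w) θ) (succ (succ zero)) zero)
  ~> λ (x : Nat) → (γ : Type₀) → (ε : γ) → γ
inferred type:
  (x : Nat) → Type₁


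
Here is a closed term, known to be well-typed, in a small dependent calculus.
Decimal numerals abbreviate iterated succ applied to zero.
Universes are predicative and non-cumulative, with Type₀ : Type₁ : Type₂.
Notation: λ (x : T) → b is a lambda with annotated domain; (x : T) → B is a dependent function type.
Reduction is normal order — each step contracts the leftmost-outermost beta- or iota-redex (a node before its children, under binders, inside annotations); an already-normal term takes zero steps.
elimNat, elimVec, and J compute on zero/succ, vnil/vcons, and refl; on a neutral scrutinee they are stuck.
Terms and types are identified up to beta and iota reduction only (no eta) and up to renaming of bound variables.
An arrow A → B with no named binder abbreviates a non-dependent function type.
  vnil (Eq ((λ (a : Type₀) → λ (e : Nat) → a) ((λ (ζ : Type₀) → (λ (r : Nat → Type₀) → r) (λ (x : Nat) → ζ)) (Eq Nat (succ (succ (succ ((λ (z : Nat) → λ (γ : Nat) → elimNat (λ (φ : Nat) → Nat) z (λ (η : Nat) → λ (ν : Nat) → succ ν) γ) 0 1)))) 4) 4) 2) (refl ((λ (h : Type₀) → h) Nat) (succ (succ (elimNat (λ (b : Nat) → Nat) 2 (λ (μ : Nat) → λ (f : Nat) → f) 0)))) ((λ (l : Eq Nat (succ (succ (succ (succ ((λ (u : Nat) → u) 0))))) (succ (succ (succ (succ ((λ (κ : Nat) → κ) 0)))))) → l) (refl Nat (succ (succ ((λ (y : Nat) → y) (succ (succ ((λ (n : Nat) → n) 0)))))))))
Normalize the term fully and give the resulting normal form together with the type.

reduced normal form:
  vnil (Eq (Eq Nat 4 4) (refl Nat 4) (refl Nat 4))
type:
  Vec (Eq (Eq Nat 4 4) (refl Nat 4) (refl Nat 4)) 0
observation: 16 normal-order steps separate the term from its normal form.


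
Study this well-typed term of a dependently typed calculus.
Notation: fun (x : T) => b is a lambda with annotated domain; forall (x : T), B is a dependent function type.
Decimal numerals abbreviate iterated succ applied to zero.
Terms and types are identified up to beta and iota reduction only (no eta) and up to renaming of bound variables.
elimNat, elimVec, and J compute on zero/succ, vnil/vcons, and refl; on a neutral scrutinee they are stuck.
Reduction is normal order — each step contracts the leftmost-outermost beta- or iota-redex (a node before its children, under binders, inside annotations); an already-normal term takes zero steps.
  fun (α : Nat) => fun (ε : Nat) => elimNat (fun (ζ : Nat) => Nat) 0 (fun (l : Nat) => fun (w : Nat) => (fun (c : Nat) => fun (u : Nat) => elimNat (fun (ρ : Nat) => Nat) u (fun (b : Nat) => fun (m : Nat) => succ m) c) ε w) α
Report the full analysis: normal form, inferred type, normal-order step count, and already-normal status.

reduced normal form:
  fun (α : Nat) => fun (ε : Nat) => elimNat (fun (ζ : Nat) => Nat) 0 (fun (l : Nat) => fun (w : Nat) => elimNat (fun (c : Nat) => Nat) w (fun (u : Nat) => fun (ρ : Nat) => succ ρ) ε) α
type:
  forall (α : Nat), forall (ε : Nat), Nat
normal-order step count: 2
started in normal form: no
first contracted redex: a beta-redex


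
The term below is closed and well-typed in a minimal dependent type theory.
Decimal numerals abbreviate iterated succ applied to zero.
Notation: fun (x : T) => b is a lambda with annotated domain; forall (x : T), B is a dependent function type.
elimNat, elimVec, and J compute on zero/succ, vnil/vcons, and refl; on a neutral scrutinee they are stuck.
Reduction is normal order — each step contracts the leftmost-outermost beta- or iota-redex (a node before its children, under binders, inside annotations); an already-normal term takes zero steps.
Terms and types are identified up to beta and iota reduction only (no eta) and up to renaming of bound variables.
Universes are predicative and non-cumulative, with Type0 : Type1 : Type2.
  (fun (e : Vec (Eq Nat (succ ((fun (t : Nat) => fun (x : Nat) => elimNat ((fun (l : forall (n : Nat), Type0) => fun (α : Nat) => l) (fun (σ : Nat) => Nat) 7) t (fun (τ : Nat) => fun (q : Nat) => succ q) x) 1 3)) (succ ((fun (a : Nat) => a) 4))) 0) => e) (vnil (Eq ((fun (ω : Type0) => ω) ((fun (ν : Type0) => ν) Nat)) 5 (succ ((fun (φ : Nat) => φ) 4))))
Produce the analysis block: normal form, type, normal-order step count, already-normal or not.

resulting normal form:
  vnil (Eq Nat 5 5)
inferred type:
  Vec (Eq Nat 5 5) 0
reduction steps (normal order): 4
term was already normal: no
first contracted redex: a beta-redex


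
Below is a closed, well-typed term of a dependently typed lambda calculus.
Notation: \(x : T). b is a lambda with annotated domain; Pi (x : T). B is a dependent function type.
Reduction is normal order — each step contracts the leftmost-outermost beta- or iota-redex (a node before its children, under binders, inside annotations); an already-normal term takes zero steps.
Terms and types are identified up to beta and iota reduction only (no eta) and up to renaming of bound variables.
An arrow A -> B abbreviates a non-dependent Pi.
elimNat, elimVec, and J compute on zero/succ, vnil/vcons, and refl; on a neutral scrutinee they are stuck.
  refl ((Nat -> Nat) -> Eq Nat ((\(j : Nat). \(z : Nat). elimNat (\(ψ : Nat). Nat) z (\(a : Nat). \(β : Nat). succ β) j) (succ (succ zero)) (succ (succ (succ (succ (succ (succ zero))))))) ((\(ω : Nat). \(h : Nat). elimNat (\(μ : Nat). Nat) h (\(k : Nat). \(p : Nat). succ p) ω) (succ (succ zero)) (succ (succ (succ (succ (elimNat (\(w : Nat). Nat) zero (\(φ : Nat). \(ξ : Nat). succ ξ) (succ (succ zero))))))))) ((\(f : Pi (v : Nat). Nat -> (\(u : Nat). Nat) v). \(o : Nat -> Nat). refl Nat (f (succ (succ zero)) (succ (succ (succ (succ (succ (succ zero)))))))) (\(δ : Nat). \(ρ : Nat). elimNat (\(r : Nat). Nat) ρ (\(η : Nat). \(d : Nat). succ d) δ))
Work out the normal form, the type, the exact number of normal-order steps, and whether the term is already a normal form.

resulting normal form:
  refl ((Nat -> Nat) -> Eq Nat (succ (succ (succ (succ (succ (succ (succ (succ zero)))))))) (succ (succ (succ (succ (succ (succ (succ (succ zero))))))))) (\(j : Nat -> Nat). refl Nat (succ (succ (succ (succ (succ (succ (succ (succ zero)))))))))
type:
  Eq ((Nat -> Nat) -> Eq Nat (succ (succ (succ (succ (succ (succ (succ (succ zero)))))))) (succ (succ (succ (succ (succ (succ (succ (succ zero))))))))) (\(j : Nat -> Nat). refl Nat (succ (succ (succ (succ (succ (succ (succ (succ zero))))))))) (\(z : Nat -> Nat). refl Nat (succ (succ (succ (succ (succ (succ (succ (succ zero)))))))))
reduction steps (normal order): 35
term was already normal: no
first contracted redex: a beta-redex


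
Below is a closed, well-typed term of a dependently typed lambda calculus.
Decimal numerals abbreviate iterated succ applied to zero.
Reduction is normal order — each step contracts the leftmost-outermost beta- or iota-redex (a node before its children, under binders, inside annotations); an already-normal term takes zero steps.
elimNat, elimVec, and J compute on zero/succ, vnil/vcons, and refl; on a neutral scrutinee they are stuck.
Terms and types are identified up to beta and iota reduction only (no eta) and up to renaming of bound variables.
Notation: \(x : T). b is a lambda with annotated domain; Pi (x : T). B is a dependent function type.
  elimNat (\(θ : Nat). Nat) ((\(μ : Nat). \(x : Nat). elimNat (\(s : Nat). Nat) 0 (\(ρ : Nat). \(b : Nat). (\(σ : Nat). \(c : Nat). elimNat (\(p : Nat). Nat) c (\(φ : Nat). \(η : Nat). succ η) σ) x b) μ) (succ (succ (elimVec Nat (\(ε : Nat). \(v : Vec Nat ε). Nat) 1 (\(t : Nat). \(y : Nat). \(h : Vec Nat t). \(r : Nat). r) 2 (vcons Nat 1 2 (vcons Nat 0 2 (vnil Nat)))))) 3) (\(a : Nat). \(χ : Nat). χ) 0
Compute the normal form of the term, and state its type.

resulting normal form:
  9
type:
  Nat
observation: the term reaches its normal form after 60 normal-order steps.


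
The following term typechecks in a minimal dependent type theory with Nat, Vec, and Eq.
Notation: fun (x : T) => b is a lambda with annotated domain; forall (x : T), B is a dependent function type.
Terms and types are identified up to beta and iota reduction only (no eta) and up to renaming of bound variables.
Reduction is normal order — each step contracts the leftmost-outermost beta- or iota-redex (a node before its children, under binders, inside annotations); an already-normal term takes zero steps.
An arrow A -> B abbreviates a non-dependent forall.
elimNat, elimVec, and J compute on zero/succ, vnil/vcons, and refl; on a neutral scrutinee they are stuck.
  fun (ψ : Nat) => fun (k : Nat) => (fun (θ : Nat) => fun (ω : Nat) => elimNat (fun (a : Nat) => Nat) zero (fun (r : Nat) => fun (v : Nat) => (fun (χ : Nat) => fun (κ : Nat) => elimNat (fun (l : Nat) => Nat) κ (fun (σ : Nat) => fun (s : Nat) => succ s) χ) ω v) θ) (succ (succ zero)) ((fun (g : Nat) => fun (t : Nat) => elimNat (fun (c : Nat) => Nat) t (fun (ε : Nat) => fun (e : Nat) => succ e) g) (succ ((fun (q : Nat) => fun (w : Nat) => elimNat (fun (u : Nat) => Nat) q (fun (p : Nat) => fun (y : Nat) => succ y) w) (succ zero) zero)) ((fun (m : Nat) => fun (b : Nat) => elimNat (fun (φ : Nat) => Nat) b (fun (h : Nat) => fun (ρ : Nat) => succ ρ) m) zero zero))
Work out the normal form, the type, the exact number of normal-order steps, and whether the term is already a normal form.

resulting normal form:
  fun (ψ : Nat) => fun (k : Nat) => succ (succ (succ (succ zero)))
the term's type:
  Nat -> Nat -> Nat
normal-order step count: 57
term was already normal: no
first redex: a beta-redex


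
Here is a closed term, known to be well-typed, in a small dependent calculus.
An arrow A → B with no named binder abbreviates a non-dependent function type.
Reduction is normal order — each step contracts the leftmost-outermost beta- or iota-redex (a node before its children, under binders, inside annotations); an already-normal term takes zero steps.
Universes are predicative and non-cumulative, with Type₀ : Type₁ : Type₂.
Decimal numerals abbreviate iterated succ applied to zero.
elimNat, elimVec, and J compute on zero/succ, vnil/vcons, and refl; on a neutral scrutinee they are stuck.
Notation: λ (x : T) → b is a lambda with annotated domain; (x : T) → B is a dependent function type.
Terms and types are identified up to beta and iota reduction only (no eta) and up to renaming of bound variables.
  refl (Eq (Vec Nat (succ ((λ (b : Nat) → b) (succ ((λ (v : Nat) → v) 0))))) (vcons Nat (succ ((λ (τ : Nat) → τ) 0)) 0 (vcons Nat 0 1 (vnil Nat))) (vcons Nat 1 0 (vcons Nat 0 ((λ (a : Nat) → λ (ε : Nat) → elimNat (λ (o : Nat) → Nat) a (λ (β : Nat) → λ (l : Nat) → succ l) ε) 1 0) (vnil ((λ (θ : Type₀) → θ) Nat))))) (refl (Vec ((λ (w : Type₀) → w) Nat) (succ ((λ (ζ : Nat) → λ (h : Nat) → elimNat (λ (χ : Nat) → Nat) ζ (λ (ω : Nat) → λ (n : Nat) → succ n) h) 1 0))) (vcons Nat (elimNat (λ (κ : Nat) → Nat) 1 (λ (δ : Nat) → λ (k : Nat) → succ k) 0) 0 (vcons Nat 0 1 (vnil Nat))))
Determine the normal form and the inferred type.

normal form:
  refl (Eq (Vec Nat 2) (vcons Nat 1 0 (vcons Nat 0 1 (vnil Nat))) (vcons Nat 1 0 (vcons Nat 0 1 (vnil Nat)))) (refl (Vec Nat 2) (vcons Nat 1 0 (vcons Nat 0 1 (vnil Nat))))
inferred type:
  Eq (Eq (Vec Nat 2) (vcons Nat 1 0 (vcons Nat 0 1 (vnil Nat))) (vcons Nat 1 0 (vcons Nat 0 1 (vnil Nat)))) (refl (Vec Nat 2) (vcons Nat 1 0 (vcons Nat 0 1 (vnil Nat)))) (refl (Vec Nat 2) (vcons Nat 1 0 (vcons Nat 0 1 (vnil Nat))))


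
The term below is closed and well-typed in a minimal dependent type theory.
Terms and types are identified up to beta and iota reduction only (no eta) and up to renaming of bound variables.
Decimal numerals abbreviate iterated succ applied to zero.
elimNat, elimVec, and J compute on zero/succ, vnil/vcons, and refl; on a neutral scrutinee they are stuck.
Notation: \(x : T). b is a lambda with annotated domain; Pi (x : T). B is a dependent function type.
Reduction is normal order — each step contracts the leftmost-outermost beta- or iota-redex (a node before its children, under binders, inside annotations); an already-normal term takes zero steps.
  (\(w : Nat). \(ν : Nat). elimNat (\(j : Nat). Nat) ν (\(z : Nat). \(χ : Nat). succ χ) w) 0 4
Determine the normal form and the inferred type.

normal form:
  4
the term's type:
  Nat


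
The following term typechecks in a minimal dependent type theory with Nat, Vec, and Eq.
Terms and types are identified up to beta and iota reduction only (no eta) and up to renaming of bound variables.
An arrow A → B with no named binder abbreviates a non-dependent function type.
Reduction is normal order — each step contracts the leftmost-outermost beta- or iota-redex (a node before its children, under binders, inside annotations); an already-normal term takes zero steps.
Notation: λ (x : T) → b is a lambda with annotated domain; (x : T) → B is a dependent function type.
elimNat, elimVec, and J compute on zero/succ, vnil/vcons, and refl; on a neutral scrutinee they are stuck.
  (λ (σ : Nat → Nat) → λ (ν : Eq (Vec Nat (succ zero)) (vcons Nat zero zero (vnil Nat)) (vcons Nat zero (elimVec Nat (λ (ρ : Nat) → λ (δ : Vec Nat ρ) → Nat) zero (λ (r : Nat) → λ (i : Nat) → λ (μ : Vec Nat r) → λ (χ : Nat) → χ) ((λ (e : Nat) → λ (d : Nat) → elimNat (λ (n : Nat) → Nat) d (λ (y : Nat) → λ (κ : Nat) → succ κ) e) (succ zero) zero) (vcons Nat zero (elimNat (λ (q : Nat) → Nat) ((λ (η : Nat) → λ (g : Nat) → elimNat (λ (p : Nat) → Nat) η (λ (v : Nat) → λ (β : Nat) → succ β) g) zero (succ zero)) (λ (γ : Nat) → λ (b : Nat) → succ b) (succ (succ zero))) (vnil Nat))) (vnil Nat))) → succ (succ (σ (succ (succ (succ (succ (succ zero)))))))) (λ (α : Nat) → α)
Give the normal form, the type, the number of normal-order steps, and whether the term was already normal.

normal form:
  λ (σ : Eq (Vec Nat (succ zero)) (vcons Nat zero zero (vnil Nat)) (vcons Nat zero zero (vnil Nat))) → succ (succ (succ (succ (succ (succ (succ zero))))))
inferred type:
  Eq (Vec Nat (succ zero)) (vcons Nat zero zero (vnil Nat)) (vcons Nat zero zero (vnil Nat)) → Nat
normal-order step count: 8
already normal: no
first contracted redex: a beta-redex


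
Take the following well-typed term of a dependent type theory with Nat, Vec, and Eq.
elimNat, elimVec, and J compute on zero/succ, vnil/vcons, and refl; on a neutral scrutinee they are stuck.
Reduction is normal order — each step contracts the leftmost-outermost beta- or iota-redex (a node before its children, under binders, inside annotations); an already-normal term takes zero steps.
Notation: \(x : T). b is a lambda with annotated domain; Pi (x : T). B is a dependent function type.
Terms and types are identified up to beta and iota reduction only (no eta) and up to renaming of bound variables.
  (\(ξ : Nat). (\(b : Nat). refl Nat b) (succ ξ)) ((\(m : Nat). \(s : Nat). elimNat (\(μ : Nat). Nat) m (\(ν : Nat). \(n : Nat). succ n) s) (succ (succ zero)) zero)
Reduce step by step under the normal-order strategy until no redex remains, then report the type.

reduction (normal order):
  (\(ξ : Nat). (\(b : Nat). refl Nat b) (succ ξ)) ((\(m : Nat). \(s : Nat). elimNat (\(μ : Nat). Nat) m (\(ν : Nat). \(n : Nat). succ n) s) (succ (succ zero)) zero)
  ~> (\(ξ : Nat). refl Nat ξ) (succ ((\(b : Nat). \(m : Nat). elimNat (\(s : Nat). Nat) b (\(μ : Nat). \(ν : Nat). succ ν) m) (succ (succ zero)) zero))
  ~> refl Nat (succ ((\(ξ : Nat). \(b : Nat). elimNat (\(m : Nat). Nat) ξ (\(s : Nat). \(μ : Nat). succ μ) b) (succ (succ zero)) zero))
  ~> refl Nat (succ ((\(ξ : Nat). elimNat (\(b : Nat). Nat) (succ (succ zero)) (\(m : Nat). \(s : Nat). succ s) ξ) zero))
  ~> refl Nat (succ (elimNat (\(ξ : Nat). Nat) (succ (succ zero)) (\(b : Nat). \(m : Nat). succ m) zero))
  ~> refl Nat (succ (succ (succ zero)))
the term's type:
  Eq Nat (succ (succ (succ zero))) (succ (succ (succ zero)))
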